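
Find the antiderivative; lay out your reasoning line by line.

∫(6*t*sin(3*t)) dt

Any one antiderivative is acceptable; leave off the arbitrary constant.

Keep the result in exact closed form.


Step 1. Integrate ∫(6*t*sin(3*t)) dt by parts with u = t, dv = (6*sin(3*t)) dt, so v = -2*cos(3*t): now -2*t*cos(3*t) + ∫(2*cos(3*t)) dt.
Step 2. Evaluate the standard form: now -2*t*cos(3*t) + 2*sin(3*t)/3.
Answer: -2*t*cos(3*t) + 2*sin(3*t)/3.


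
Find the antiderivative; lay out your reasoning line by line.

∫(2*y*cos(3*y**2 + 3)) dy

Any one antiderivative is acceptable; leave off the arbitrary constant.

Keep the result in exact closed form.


Step 1. Substitute u = y**2 + 1, turning ∫(2*y*cos(3*y**2 + 3)) dy into ∫(cos(3*u)) du: now ∫(cos(3*u)) du.
Step 2. Evaluate the standard form: now sin(3*u)/3.
Step 3. Substitute back u = y**2 + 1: now sin(3*y**2 + 3)/3.
Answer: sin(3*y**2 + 3)/3.


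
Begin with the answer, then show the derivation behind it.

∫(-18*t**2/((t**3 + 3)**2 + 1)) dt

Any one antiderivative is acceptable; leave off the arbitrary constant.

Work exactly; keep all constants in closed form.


The answer is -6*atan(t**3 + 3).
Step 1. Substitute u = t**3 + 3, turning ∫(-18*t**2/((t**3 + 3)**2 + 1)) dt into ∫(-6/(u**2 + 1)) du: now ∫(-6/(u**2 + 1)) du.
Step 2. Evaluate the standard form: now -6*atan(u).
Step 3. Substitute back u = t**3 + 3: now -6*atan(t**3 + 3).
Answer: -6*atan(t**3 + 3).


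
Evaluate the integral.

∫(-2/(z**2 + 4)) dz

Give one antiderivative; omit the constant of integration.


Answer: -atan(z/2).


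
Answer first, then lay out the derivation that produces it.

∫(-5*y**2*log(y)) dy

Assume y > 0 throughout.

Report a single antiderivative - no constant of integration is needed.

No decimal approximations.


The answer is -5*y**3*log(y)/3 + 5*y**3/9.
Step 1. Integrate ∫(-5*y**2*log(y)) dy by parts with u = log(y), dv = (-5*y**2) dy, so v = -5*y**3/3 [assuming y > 0]: now -5*y**3*log(y)/3 + ∫(5*y**2/3) dy.
Step 2. Evaluate the standard form: now -5*y**3*log(y)/3 + 5*y**3/9.
Answer: -5*y**3*log(y)/3 + 5*y**3/9.


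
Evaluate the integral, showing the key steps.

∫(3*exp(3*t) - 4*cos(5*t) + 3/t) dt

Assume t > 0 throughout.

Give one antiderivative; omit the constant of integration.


Step 1. Rewrite: now ∫(3/t) dt + ∫(3*exp(3*t)) dt + ∫(-4*cos(5*t)) dt.
Step 2. Evaluate the standard form: now -4*sin(5*t)/5 + ∫(3/t) dt + ∫(3*exp(3*t)) dt.
Step 3. Evaluate the standard form [assuming t > 0]: now 3*log(t) - 4*sin(5*t)/5 + ∫(3*exp(3*t)) dt.
Step 4. Evaluate the standard form: now exp(3*t) + 3*log(t) - 4*sin(5*t)/5.
Answer: exp(3*t) + 3*log(t) - 4*sin(5*t)/5.


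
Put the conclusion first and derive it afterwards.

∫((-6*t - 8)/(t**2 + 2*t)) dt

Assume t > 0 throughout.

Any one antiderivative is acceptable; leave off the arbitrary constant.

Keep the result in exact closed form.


The answer is -4*log(t) - 2*log(t + 2).
Step 1. Decompose ∫((-6*t - 8)/(t**2 + 2*t)) dt by partial fractions, (-6*t - 8)/(t**2 + 2*t) = -2/(t + 2) - 4/t: now ∫(-4/t) dt + ∫(-2/(t + 2)) dt.
Step 2. Evaluate the standard form [assuming t > -2]: now -2*log(t + 2) + ∫(-4/t) dt.
Step 3. Evaluate the standard form [assuming t > 0]: now -4*log(t) - 2*log(t + 2).
Answer: -4*log(t) - 2*log(t + 2).


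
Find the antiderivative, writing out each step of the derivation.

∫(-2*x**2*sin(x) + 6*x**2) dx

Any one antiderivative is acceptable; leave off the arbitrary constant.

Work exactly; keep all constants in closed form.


Step 1. Rewrite: now ∫(6*x**2) dx + ∫(-2*x**2*sin(x)) dx.
Step 2. Evaluate the standard form: now 2*x**3 + ∫(-2*x**2*sin(x)) dx.
Step 3. Integrate ∫(-2*x**2*sin(x)) dx by parts with u = x**2, dv = (-2*sin(x)) dx, so v = 2*cos(x): now 2*x**3 + 2*x**2*cos(x) + ∫(-4*x*cos(x)) dx.
Step 4. Integrate ∫(-4*x*cos(x)) dx by parts with u = x, dv = (-4*cos(x)) dx, so v = -4*sin(x): now 2*x**3 + 2*x**2*cos(x) - 4*x*sin(x) + ∫(4*sin(x)) dx.
Step 5. Evaluate the standard form: now 2*x**3 + 2*x**2*cos(x) - 4*x*sin(x) - 4*cos(x).
Answer: 2*x**3 + 2*x**2*cos(x) - 4*x*sin(x) - 4*cos(x).


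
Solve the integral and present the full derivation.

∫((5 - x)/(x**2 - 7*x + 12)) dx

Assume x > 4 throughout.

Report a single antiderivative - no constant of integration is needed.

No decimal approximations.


Step 1. Decompose ∫((5 - x)/(x**2 - 7*x + 12)) dx by partial fractions, (5 - x)/(x**2 - 7*x + 12) = -2/(x - 3) + 1/(x - 4): now ∫(1/(x - 4)) dx + ∫(-2/(x - 3)) dx.
Step 2. Evaluate the standard form [assuming x > 4]: now log(x - 4) + ∫(-2/(x - 3)) dx.
Step 3. Evaluate the standard form [assuming x > 3]: now log(x - 4) - 2*log(x - 3).
Answer: log(x - 4) - 2*log(x - 3).


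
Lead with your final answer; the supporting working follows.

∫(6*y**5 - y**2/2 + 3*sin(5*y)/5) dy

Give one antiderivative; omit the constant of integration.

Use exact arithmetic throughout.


The answer is y**6 - y**3/6 - 3*cos(5*y)/25.
Step 1. Rewrite: now ∫(-y**2/2) dy + ∫(6*y**5) dy + ∫(3*sin(5*y)/5) dy.
Step 2. Evaluate the standard form: now y**6 + ∫(-y**2/2) dy + ∫(3*sin(5*y)/5) dy.
Step 3. Evaluate the standard form: now y**6 - y**3/6 + ∫(3*sin(5*y)/5) dy.
Step 4. Evaluate the standard form: now y**6 - y**3/6 - 3*cos(5*y)/25.
Answer: y**6 - y**3/6 - 3*cos(5*y)/25.


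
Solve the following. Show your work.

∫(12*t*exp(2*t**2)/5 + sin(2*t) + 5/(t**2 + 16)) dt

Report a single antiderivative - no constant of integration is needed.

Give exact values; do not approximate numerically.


Step 1. Rewrite: now ∫(12*t*exp(2*t**2)/5) dt + ∫(5/(t**2 + 16)) dt + ∫(sin(2*t)) dt.
Step 2. Evaluate the standard form: now 5*atan(t/4)/4 + ∫(12*t*exp(2*t**2)/5) dt + ∫(sin(2*t)) dt.
Step 3. Evaluate the standard form: now -cos(2*t)/2 + 5*atan(t/4)/4 + ∫(12*t*exp(2*t**2)/5) dt.
Step 4. Substitute u = t**2, turning ∫(12*t*exp(2*t**2)/5) dt into ∫(6*exp(2*u)/5) du: now -cos(2*t)/2 + 5*atan(t/4)/4 + ∫(6*exp(2*u)/5) du.
Step 5. Evaluate the standard form: now 3*exp(2*u)/5 - cos(2*t)/2 + 5*atan(t/4)/4.
Step 6. Substitute back u = t**2: now 3*exp(2*t**2)/5 - cos(2*t)/2 + 5*atan(t/4)/4.
Answer: 3*exp(2*t**2)/5 - cos(2*t)/2 + 5*atan(t/4)/4.


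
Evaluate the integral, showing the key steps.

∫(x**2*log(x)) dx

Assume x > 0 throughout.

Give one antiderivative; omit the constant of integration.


Step 1. Integrate ∫(x**2*log(x)) dx by parts with u = log(x), dv = (x**2) dx, so v = x**3/3 [assuming x > 0]: now x**3*log(x)/3 + ∫(-x**2/3) dx.
Step 2. Evaluate the standard form: now x**3*log(x)/3 - x**3/9.
Answer: x**3*log(x)/3 - x**3/9.


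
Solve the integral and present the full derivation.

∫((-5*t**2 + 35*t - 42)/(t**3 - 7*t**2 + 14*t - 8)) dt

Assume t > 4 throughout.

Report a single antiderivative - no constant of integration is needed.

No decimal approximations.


Step 1. Decompose ∫((-5*t**2 + 35*t - 42)/(t**3 - 7*t**2 + 14*t - 8)) dt by partial fractions, (-5*t**2 + 35*t - 42)/(t**3 - 7*t**2 + 14*t - 8) = -4/(t - 1) - 4/(t - 2) + 3/(t - 4): now ∫(3/(t - 4)) dt + ∫(-4/(t - 2)) dt + ∫(-4/(t - 1)) dt.
Step 2. Evaluate the standard form [assuming t > 4]: now 3*log(t - 4) + ∫(-4/(t - 2)) dt + ∫(-4/(t - 1)) dt.
Step 3. Evaluate the standard form [assuming t > 1]: now 3*log(t - 4) - 4*log(t - 1) + ∫(-4/(t - 2)) dt.
Step 4. Evaluate the standard form [assuming t > 2]: now 3*log(t - 4) - 4*log(t - 2) - 4*log(t - 1).
Answer: 3*log(t - 4) - 4*log(t - 2) - 4*log(t - 1).


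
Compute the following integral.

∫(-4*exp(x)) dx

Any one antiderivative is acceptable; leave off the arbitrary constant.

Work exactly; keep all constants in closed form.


Answer: -4*exp(x).


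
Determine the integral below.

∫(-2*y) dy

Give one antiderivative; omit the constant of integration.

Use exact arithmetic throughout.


Answer: -y**2.


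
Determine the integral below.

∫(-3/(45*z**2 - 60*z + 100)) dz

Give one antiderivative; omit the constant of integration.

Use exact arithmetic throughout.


Answer: -atan(3*z/4 - 1/2)/20.


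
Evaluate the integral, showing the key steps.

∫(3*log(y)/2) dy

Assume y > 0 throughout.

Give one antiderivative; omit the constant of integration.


Step 1. Integrate ∫(3*log(y)/2) dy by parts with u = log(y), dv = (3/2) dy, so v = 3*y/2 [assuming y > 0]: now 3*y*log(y)/2 + ∫(-3/2) dy.
Step 2. Evaluate the standard form: now 3*y*log(y)/2 - 3*y/2.
Answer: 3*y*log(y)/2 - 3*y/2.


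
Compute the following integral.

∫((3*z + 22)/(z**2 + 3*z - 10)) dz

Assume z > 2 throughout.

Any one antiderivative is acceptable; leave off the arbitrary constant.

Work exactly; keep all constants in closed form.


Answer: 4*log(z - 2) - log(z + 5).


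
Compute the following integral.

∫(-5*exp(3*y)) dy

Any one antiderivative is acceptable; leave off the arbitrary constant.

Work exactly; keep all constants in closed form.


Answer: -5*exp(3*y)/3.


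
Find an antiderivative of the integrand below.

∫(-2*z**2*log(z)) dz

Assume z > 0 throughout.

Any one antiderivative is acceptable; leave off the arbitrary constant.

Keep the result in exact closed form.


Answer: -2*z**3*log(z)/3 + 2*z**3/9.


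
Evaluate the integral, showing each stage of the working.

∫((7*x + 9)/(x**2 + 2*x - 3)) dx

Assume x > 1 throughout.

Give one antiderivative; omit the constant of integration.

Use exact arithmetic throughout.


Step 1. Decompose ∫((7*x + 9)/(x**2 + 2*x - 3)) dx by partial fractions, (7*x + 9)/(x**2 + 2*x - 3) = 3/(x + 3) + 4/(x - 1): now ∫(4/(x - 1)) dx + ∫(3/(x + 3)) dx.
Step 2. Evaluate the standard form [assuming x > 1]: now 4*log(x - 1) + ∫(3/(x + 3)) dx.
Step 3. Evaluate the standard form [assuming x > -3]: now 4*log(x - 1) + 3*log(x + 3).
Answer: 4*log(x - 1) + 3*log(x + 3).


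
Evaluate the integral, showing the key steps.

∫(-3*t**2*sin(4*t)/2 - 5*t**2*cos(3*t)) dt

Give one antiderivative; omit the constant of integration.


Step 1. Rewrite: now ∫(-3*t**2*sin(4*t)/2) dt + ∫(-5*t**2*cos(3*t)) dt.
Step 2. Integrate ∫(-5*t**2*cos(3*t)) dt by parts with u = t**2, dv = (-5*cos(3*t)) dt, so v = -5*sin(3*t)/3: now -5*t**2*sin(3*t)/3 + ∫(10*t*sin(3*t)/3) dt + ∫(-3*t**2*sin(4*t)/2) dt.
Step 3. Integrate ∫(10*t*sin(3*t)/3) dt by parts with u = t, dv = (10*sin(3*t)/3) dt, so v = -10*cos(3*t)/9: now -5*t**2*sin(3*t)/3 - 10*t*cos(3*t)/9 + ∫(-3*t**2*sin(4*t)/2) dt + ∫(10*cos(3*t)/9) dt.
Step 4. Evaluate the standard form: now -5*t**2*sin(3*t)/3 - 10*t*cos(3*t)/9 + 10*sin(3*t)/27 + ∫(-3*t**2*sin(4*t)/2) dt.
Step 5. Integrate ∫(-3*t**2*sin(4*t)/2) dt by parts with u = t**2, dv = (-3*sin(4*t)/2) dt, so v = 3*cos(4*t)/8: now -5*t**2*sin(3*t)/3 + 3*t**2*cos(4*t)/8 - 10*t*cos(3*t)/9 + 10*sin(3*t)/27 + ∫(-3*t*cos(4*t)/4) dt.
Step 6. Integrate ∫(-3*t*cos(4*t)/4) dt by parts with u = t, dv = (-3*cos(4*t)/4) dt, so v = -3*sin(4*t)/16: now -5*t**2*sin(3*t)/3 + 3*t**2*cos(4*t)/8 - 3*t*sin(4*t)/16 - 10*t*cos(3*t)/9 + 10*sin(3*t)/27 + ∫(3*sin(4*t)/16) dt.
Step 7. Evaluate the standard form: now -5*t**2*sin(3*t)/3 + 3*t**2*cos(4*t)/8 - 3*t*sin(4*t)/16 - 10*t*cos(3*t)/9 + 10*sin(3*t)/27 - 3*cos(4*t)/64.
Answer: -5*t**2*sin(3*t)/3 + 3*t**2*cos(4*t)/8 - 3*t*sin(4*t)/16 - 10*t*cos(3*t)/9 + 10*sin(3*t)/27 - 3*cos(4*t)/64.


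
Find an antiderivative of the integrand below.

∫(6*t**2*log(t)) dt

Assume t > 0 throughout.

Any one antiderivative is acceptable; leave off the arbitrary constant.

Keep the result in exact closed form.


Answer: 2*t**3*log(t) - 2*t**3/3.


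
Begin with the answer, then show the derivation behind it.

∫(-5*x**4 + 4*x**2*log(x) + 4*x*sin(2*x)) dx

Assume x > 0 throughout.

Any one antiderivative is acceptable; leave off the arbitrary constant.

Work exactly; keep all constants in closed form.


The answer is -x**5 + 4*x**3*log(x)/3 - 4*x**3/9 - 2*x*cos(2*x) + sin(2*x).
Step 1. Rewrite: now ∫(-5*x**4) dx + ∫(4*x*sin(2*x)) dx + ∫(4*x**2*log(x)) dx.
Step 2. Evaluate the standard form: now -x**5 + ∫(4*x*sin(2*x)) dx + ∫(4*x**2*log(x)) dx.
Step 3. Integrate ∫(4*x*sin(2*x)) dx by parts with u = x, dv = (4*sin(2*x)) dx, so v = -2*cos(2*x): now -x**5 - 2*x*cos(2*x) + ∫(4*x**2*log(x)) dx + ∫(2*cos(2*x)) dx.
Step 4. Evaluate the standard form: now -x**5 - 2*x*cos(2*x) + sin(2*x) + ∫(4*x**2*log(x)) dx.
Step 5. Integrate ∫(4*x**2*log(x)) dx by parts with u = log(x), dv = (4*x**2) dx, so v = 4*x**3/3 [assuming x > 0]: now -x**5 + 4*x**3*log(x)/3 - 2*x*cos(2*x) + sin(2*x) + ∫(-4*x**2/3) dx.
Step 6. Evaluate the standard form: now -x**5 + 4*x**3*log(x)/3 - 4*x**3/9 - 2*x*cos(2*x) + sin(2*x).
Answer: -x**5 + 4*x**3*log(x)/3 - 4*x**3/9 - 2*x*cos(2*x) + sin(2*x).


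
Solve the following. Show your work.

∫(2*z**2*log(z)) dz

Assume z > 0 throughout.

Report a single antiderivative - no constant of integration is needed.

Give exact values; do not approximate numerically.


Step 1. Integrate ∫(2*z**2*log(z)) dz by parts with u = log(z), dv = (2*z**2) dz, so v = 2*z**3/3 [assuming z > 0]: now 2*z**3*log(z)/3 + ∫(-2*z**2/3) dz.
Step 2. Evaluate the standard form: now 2*z**3*log(z)/3 - 2*z**3/9.
Answer: 2*z**3*log(z)/3 - 2*z**3/9.


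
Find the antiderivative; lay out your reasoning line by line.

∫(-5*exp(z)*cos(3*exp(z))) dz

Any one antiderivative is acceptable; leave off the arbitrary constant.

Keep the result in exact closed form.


Step 1. Substitute u = exp(z), turning ∫(-5*exp(z)*cos(3*exp(z))) dz into ∫(-5*cos(3*u)) du: now ∫(-5*cos(3*u)) du.
Step 2. Evaluate the standard form: now -5*sin(3*u)/3.
Step 3. Substitute back u = exp(z): now -5*sin(3*exp(z))/3.
Answer: -5*sin(3*exp(z))/3.


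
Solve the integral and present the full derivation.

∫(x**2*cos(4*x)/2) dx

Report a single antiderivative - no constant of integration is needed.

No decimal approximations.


Step 1. Integrate ∫(x**2*cos(4*x)/2) dx by parts with u = x**2, dv = (cos(4*x)/2) dx, so v = sin(4*x)/8: now x**2*sin(4*x)/8 + ∫(-x*sin(4*x)/4) dx.
Step 2. Integrate ∫(-x*sin(4*x)/4) dx by parts with u = x, dv = (-sin(4*x)/4) dx, so v = cos(4*x)/16: now x**2*sin(4*x)/8 + x*cos(4*x)/16 + ∫(-cos(4*x)/16) dx.
Step 3. Evaluate the standard form: now x**2*sin(4*x)/8 + x*cos(4*x)/16 - sin(4*x)/64.
Answer: x**2*sin(4*x)/8 + x*cos(4*x)/16 - sin(4*x)/64.


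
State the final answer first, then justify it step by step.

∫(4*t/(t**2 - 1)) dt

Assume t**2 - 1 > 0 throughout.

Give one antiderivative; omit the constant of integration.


The answer is 2*log(t**2 - 1).
Step 1. Substitute u = t**2 - 1, turning ∫(4*t/(t**2 - 1)) dt into ∫(2/u) du: now ∫(2/u) du.
Step 2. Evaluate the standard form [assuming u > 0]: now 2*log(u).
Step 3. Substitute back u = t**2 - 1: now 2*log(t**2 - 1).
Answer: 2*log(t**2 - 1).


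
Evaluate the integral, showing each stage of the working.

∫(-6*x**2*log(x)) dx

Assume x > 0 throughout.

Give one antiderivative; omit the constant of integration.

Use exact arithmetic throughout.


Step 1. Integrate ∫(-6*x**2*log(x)) dx by parts with u = log(x), dv = (-6*x**2) dx, so v = -2*x**3 [assuming x > 0]: now -2*x**3*log(x) + ∫(2*x**2) dx.
Step 2. Evaluate the standard form: now -2*x**3*log(x) + 2*x**3/3.
Answer: -2*x**3*log(x) + 2*x**3/3.


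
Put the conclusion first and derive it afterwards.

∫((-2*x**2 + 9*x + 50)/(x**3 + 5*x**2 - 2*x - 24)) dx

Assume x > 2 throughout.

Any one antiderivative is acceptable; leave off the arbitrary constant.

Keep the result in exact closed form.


The answer is 2*log(x - 2) - log(x + 3) - 3*log(x + 4).
Step 1. Decompose ∫((-2*x**2 + 9*x + 50)/(x**3 + 5*x**2 - 2*x - 24)) dx by partial fractions, (-2*x**2 + 9*x + 50)/(x**3 + 5*x**2 - 2*x - 24) = -3/(x + 4) - 1/(x + 3) + 2/(x - 2): now ∫(2/(x - 2)) dx + ∫(-1/(x + 3)) dx + ∫(-3/(x + 4)) dx.
Step 2. Evaluate the standard form [assuming x > 2]: now 2*log(x - 2) + ∫(-1/(x + 3)) dx + ∫(-3/(x + 4)) dx.
Step 3. Evaluate the standard form [assuming x > -4]: now 2*log(x - 2) - 3*log(x + 4) + ∫(-1/(x + 3)) dx.
Step 4. Evaluate the standard form [assuming x > -3]: now 2*log(x - 2) - log(x + 3) - 3*log(x + 4).
Answer: 2*log(x - 2) - log(x + 3) - 3*log(x + 4).


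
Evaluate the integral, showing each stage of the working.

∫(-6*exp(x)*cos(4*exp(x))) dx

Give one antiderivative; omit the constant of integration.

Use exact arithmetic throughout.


Step 1. Substitute u = exp(x), turning ∫(-6*exp(x)*cos(4*exp(x))) dx into ∫(-6*cos(4*u)) du: now ∫(-6*cos(4*u)) du.
Step 2. Evaluate the standard form: now -3*sin(4*u)/2.
Step 3. Substitute back u = exp(x): now -3*sin(4*exp(x))/2.
Answer: -3*sin(4*exp(x))/2.


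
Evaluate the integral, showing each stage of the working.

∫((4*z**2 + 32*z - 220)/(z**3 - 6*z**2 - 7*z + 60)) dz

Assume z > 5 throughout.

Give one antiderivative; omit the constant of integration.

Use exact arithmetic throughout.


Step 1. Decompose ∫((4*z**2 + 32*z - 220)/(z**3 - 6*z**2 - 7*z + 60)) dz by partial fractions, (4*z**2 + 32*z - 220)/(z**3 - 6*z**2 - 7*z + 60) = -5/(z + 3) + 4/(z - 4) + 5/(z - 5): now ∫(5/(z - 5)) dz + ∫(4/(z - 4)) dz + ∫(-5/(z + 3)) dz.
Step 2. Evaluate the standard form [assuming z > -3]: now -5*log(z + 3) + ∫(5/(z - 5)) dz + ∫(4/(z - 4)) dz.
Step 3. Evaluate the standard form [assuming z > 4]: now 4*log(z - 4) - 5*log(z + 3) + ∫(5/(z - 5)) dz.
Step 4. Evaluate the standard form [assuming z > 5]: now 5*log(z - 5) + 4*log(z - 4) - 5*log(z + 3).
Answer: 5*log(z - 5) + 4*log(z - 4) - 5*log(z + 3).


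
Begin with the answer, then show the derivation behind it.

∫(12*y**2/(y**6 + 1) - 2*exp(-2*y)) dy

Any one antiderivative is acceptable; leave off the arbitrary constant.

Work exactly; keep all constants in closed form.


The answer is 4*atan(y**3) + exp(-2*y).
Step 1. Rewrite: now ∫(12*y**2/(y**6 + 1)) dy + ∫(-2*exp(-2*y)) dy.
Step 2. Substitute u = y**3, turning ∫(12*y**2/(y**6 + 1)) dy into ∫(4/(u**2 + 1)) du: now ∫(4/(u**2 + 1)) du + ∫(-2*exp(-2*y)) dy.
Step 3. Evaluate the standard form: now 4*atan(u) + ∫(-2*exp(-2*y)) dy.
Step 4. Substitute back u = y**3: now 4*atan(y**3) + ∫(-2*exp(-2*y)) dy.
Step 5. Evaluate the standard form: now 4*atan(y**3) + exp(-2*y).
Answer: 4*atan(y**3) + exp(-2*y).


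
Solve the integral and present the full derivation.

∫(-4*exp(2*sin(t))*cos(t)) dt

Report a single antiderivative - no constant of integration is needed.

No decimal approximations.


Step 1. Substitute u = sin(t), turning ∫(-4*exp(2*sin(t))*cos(t)) dt into ∫(-4*exp(2*u)) du: now ∫(-4*exp(2*u)) du.
Step 2. Evaluate the standard form: now -2*exp(2*u).
Step 3. Substitute back u = sin(t): now -2*exp(2*sin(t)).
Answer: -2*exp(2*sin(t)).


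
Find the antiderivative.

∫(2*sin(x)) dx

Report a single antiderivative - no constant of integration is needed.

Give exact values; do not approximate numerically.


Answer: -2*cos(x).


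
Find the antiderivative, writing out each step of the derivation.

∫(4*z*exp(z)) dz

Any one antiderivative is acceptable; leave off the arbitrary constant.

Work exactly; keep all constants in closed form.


Step 1. Integrate ∫(4*z*exp(z)) dz by parts with u = z, dv = (4*exp(z)) dz, so v = 4*exp(z): now 4*z*exp(z) + ∫(-4*exp(z)) dz.
Step 2. Evaluate the standard form: now 4*z*exp(z) - 4*exp(z).
Answer: 4*z*exp(z) - 4*exp(z).


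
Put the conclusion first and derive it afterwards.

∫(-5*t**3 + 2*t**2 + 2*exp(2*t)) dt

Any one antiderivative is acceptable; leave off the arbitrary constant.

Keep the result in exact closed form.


The answer is -5*t**4/4 + 2*t**3/3 + exp(2*t).
Step 1. Rewrite: now ∫(2*t**2) dt + ∫(-5*t**3) dt + ∫(2*exp(2*t)) dt.
Step 2. Evaluate the standard form: now -5*t**4/4 + ∫(2*t**2) dt + ∫(2*exp(2*t)) dt.
Step 3. Evaluate the standard form: now -5*t**4/4 + 2*t**3/3 + ∫(2*exp(2*t)) dt.
Step 4. Evaluate the standard form: now -5*t**4/4 + 2*t**3/3 + exp(2*t).
Answer: -5*t**4/4 + 2*t**3/3 + exp(2*t).


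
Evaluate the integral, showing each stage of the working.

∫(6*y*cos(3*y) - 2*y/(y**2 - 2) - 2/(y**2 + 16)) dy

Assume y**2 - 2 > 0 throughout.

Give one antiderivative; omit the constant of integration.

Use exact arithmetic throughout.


Step 1. Rewrite: now ∫(-2*y/(y**2 - 2)) dy + ∫(6*y*cos(3*y)) dy + ∫(-2/(y**2 + 16)) dy.
Step 2. Evaluate the standard form: now -atan(y/4)/2 + ∫(-2*y/(y**2 - 2)) dy + ∫(6*y*cos(3*y)) dy.
Step 3. Integrate ∫(6*y*cos(3*y)) dy by parts with u = y, dv = (6*cos(3*y)) dy, so v = 2*sin(3*y): now 2*y*sin(3*y) - atan(y/4)/2 + ∫(-2*y/(y**2 - 2)) dy + ∫(-2*sin(3*y)) dy.
Step 4. Evaluate the standard form: now 2*y*sin(3*y) + 2*cos(3*y)/3 - atan(y/4)/2 + ∫(-2*y/(y**2 - 2)) dy.
Step 5. Substitute u = y**2 - 2, turning ∫(-2*y/(y**2 - 2)) dy into ∫(-1/u) du: now 2*y*sin(3*y) + 2*cos(3*y)/3 - atan(y/4)/2 + ∫(-1/u) du.
Step 6. Evaluate the standard form [assuming u > 0]: now 2*y*sin(3*y) - log(u) + 2*cos(3*y)/3 - atan(y/4)/2.
Step 7. Substitute back u = y**2 - 2: now 2*y*sin(3*y) - log(y**2 - 2) + 2*cos(3*y)/3 - atan(y/4)/2.
Answer: 2*y*sin(3*y) - log(y**2 - 2) + 2*cos(3*y)/3 - atan(y/4)/2.


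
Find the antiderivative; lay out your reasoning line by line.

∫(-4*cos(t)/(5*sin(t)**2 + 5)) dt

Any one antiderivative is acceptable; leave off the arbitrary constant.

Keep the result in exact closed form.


Step 1. Substitute u = sin(t), turning ∫(-4*cos(t)/(5*sin(t)**2 + 5)) dt into ∫(-4/(5*(u**2 + 1))) du: now ∫(-4/(5*(u**2 + 1))) du.
Step 2. Evaluate the standard form: now -4*atan(u)/5.
Step 3. Substitute back u = sin(t): now -4*atan(sin(t))/5.
Answer: -4*atan(sin(t))/5.


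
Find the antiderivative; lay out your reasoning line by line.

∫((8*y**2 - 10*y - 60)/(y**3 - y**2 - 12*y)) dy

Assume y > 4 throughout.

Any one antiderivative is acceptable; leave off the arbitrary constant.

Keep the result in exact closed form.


Step 1. Decompose ∫((8*y**2 - 10*y - 60)/(y**3 - y**2 - 12*y)) dy by partial fractions, (8*y**2 - 10*y - 60)/(y**3 - y**2 - 12*y) = 2/(y + 3) + 1/(y - 4) + 5/y: now ∫(5/y) dy + ∫(1/(y - 4)) dy + ∫(2/(y + 3)) dy.
Step 2. Evaluate the standard form [assuming y > 4]: now log(y - 4) + ∫(5/y) dy + ∫(2/(y + 3)) dy.
Step 3. Evaluate the standard form [assuming y > 0]: now 5*log(y) + log(y - 4) + ∫(2/(y + 3)) dy.
Step 4. Evaluate the standard form [assuming y > -3]: now 5*log(y) + log(y - 4) + 2*log(y + 3).
Answer: 5*log(y) + log(y - 4) + 2*log(y + 3).


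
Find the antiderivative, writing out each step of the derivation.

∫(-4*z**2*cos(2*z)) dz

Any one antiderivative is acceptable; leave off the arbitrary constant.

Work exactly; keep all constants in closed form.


Step 1. Integrate ∫(-4*z**2*cos(2*z)) dz by parts with u = z**2, dv = (-4*cos(2*z)) dz, so v = -2*sin(2*z): now -2*z**2*sin(2*z) + ∫(4*z*sin(2*z)) dz.
Step 2. Integrate ∫(4*z*sin(2*z)) dz by parts with u = z, dv = (4*sin(2*z)) dz, so v = -2*cos(2*z): now -2*z**2*sin(2*z) - 2*z*cos(2*z) + ∫(2*cos(2*z)) dz.
Step 3. Evaluate the standard form: now -2*z**2*sin(2*z) - 2*z*cos(2*z) + sin(2*z).
Answer: -2*z**2*sin(2*z) - 2*z*cos(2*z) + sin(2*z).


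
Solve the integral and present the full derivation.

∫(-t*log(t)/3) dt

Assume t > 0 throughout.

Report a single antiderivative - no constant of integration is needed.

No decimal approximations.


Step 1. Integrate ∫(-t*log(t)/3) dt by parts with u = log(t), dv = (-t/3) dt, so v = -t**2/6 [assuming t > 0]: now -t**2*log(t)/6 + ∫(t/6) dt.
Step 2. Evaluate the standard form: now -t**2*log(t)/6 + t**2/12.
Answer: -t**2*log(t)/6 + t**2/12.


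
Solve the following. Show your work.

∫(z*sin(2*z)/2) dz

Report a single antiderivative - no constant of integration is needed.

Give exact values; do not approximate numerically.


Step 1. Integrate ∫(z*sin(2*z)/2) dz by parts with u = z, dv = (sin(2*z)/2) dz, so v = -cos(2*z)/4: now -z*cos(2*z)/4 + ∫(cos(2*z)/4) dz.
Step 2. Evaluate the standard form: now -z*cos(2*z)/4 + sin(2*z)/8.
Answer: -z*cos(2*z)/4 + sin(2*z)/8.


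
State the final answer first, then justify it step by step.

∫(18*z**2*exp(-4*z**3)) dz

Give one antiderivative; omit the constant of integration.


The answer is -3*exp(-4*z**3)/2.
Step 1. Substitute u = z**3, turning ∫(18*z**2*exp(-4*z**3)) dz into ∫(6*exp(-4*u)) du: now ∫(6*exp(-4*u)) du.
Step 2. Evaluate the standard form: now -3*exp(-4*u)/2.
Step 3. Substitute back u = z**3: now -3*exp(-4*z**3)/2.
Answer: -3*exp(-4*z**3)/2.


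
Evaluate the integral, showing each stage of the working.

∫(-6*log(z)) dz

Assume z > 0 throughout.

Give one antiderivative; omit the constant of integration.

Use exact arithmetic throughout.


Step 1. Integrate ∫(-6*log(z)) dz by parts with u = log(z), dv = (-6) dz, so v = -6*z [assuming z > 0]: now -6*z*log(z) + ∫(6) dz.
Step 2. Evaluate the standard form: now -6*z*log(z) + 6*z.
Answer: -6*z*log(z) + 6*z.


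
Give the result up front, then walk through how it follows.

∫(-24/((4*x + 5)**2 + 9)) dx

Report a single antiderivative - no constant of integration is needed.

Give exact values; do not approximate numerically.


The answer is -2*atan(4*x/3 + 5/3).
Step 1. Substitute u = 4*x + 5, turning ∫(-24/((4*x + 5)**2 + 9)) dx into ∫(-6/(u**2 + 9)) du: now ∫(-6/(u**2 + 9)) du.
Step 2. Evaluate the standard form: now -2*atan(u/3).
Step 3. Substitute back u = 4*x + 5: now -2*atan(4*x/3 + 5/3).
Answer: -2*atan(4*x/3 + 5/3).


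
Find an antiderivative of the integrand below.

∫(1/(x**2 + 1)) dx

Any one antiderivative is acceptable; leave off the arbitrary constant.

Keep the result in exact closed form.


Answer: atan(x).


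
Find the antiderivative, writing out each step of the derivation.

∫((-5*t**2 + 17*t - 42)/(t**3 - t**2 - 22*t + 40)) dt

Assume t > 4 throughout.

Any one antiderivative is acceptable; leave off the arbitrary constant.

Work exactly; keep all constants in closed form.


Step 1. Decompose ∫((-5*t**2 + 17*t - 42)/(t**3 - t**2 - 22*t + 40)) dt by partial fractions, (-5*t**2 + 17*t - 42)/(t**3 - t**2 - 22*t + 40) = -4/(t + 5) + 2/(t - 2) - 3/(t - 4): now ∫(-3/(t - 4)) dt + ∫(2/(t - 2)) dt + ∫(-4/(t + 5)) dt.
Step 2. Evaluate the standard form [assuming t > -5]: now -4*log(t + 5) + ∫(-3/(t - 4)) dt + ∫(2/(t - 2)) dt.
Step 3. Evaluate the standard form [assuming t > 2]: now 2*log(t - 2) - 4*log(t + 5) + ∫(-3/(t - 4)) dt.
Step 4. Evaluate the standard form [assuming t > 4]: now -3*log(t - 4) + 2*log(t - 2) - 4*log(t + 5).
Answer: -3*log(t - 4) + 2*log(t - 2) - 4*log(t + 5).


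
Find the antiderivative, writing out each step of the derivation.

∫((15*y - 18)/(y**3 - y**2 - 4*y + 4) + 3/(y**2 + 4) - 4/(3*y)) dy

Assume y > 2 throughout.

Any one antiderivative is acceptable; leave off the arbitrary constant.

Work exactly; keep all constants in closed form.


Step 1. Rewrite: now ∫(-4/(3*y)) dy + ∫((15*y - 18)/(y**3 - y**2 - 4*y + 4)) dy + ∫(3/(y**2 + 4)) dy.
Step 2. Decompose ∫((15*y - 18)/(y**3 - y**2 - 4*y + 4)) dy by partial fractions, (15*y - 18)/(y**3 - y**2 - 4*y + 4) = -4/(y + 2) + 1/(y - 1) + 3/(y - 2): now ∫(-4/(3*y)) dy + ∫(3/(y - 2)) dy + ∫(1/(y - 1)) dy + ∫(-4/(y + 2)) dy + ∫(3/(y**2 + 4)) dy.
Step 3. Evaluate the standard form [assuming y > 2]: now 3*log(y - 2) + ∫(-4/(3*y)) dy + ∫(1/(y - 1)) dy + ∫(-4/(y + 2)) dy + ∫(3/(y**2 + 4)) dy.
Step 4. Evaluate the standard form [assuming y > 1]: now 3*log(y - 2) + log(y - 1) + ∫(-4/(3*y)) dy + ∫(-4/(y + 2)) dy + ∫(3/(y**2 + 4)) dy.
Step 5. Evaluate the standard form [assuming y > -2]: now 3*log(y - 2) + log(y - 1) - 4*log(y + 2) + ∫(-4/(3*y)) dy + ∫(3/(y**2 + 4)) dy.
Step 6. Evaluate the standard form: now 3*log(y - 2) + log(y - 1) - 4*log(y + 2) + 3*atan(y/2)/2 + ∫(-4/(3*y)) dy.
Step 7. Evaluate the standard form [assuming y > 0]: now -4*log(y)/3 + 3*log(y - 2) + log(y - 1) - 4*log(y + 2) + 3*atan(y/2)/2.
Answer: -4*log(y)/3 + 3*log(y - 2) + log(y - 1) - 4*log(y + 2) + 3*atan(y/2)/2.


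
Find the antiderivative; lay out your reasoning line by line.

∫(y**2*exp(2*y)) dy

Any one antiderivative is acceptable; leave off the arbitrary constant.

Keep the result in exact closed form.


Step 1. Integrate ∫(y**2*exp(2*y)) dy by parts with u = y**2, dv = (exp(2*y)) dy, so v = exp(2*y)/2: now y**2*exp(2*y)/2 + ∫(-y*exp(2*y)) dy.
Step 2. Integrate ∫(-y*exp(2*y)) dy by parts with u = y, dv = (-exp(2*y)) dy, so v = -exp(2*y)/2: now y**2*exp(2*y)/2 - y*exp(2*y)/2 + ∫(exp(2*y)/2) dy.
Step 3. Evaluate the standard form: now y**2*exp(2*y)/2 - y*exp(2*y)/2 + exp(2*y)/4.
Answer: y**2*exp(2*y)/2 - y*exp(2*y)/2 + exp(2*y)/4.


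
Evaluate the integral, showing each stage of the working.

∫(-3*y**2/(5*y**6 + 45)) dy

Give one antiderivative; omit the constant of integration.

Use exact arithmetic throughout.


Step 1. Substitute u = y**3, turning ∫(-3*y**2/(5*y**6 + 45)) dy into ∫(-1/(5*(u**2 + 9))) du: now ∫(-1/(5*(u**2 + 9))) du.
Step 2. Evaluate the standard form: now -atan(u/3)/15.
Step 3. Substitute back u = y**3: now -atan(y**3/3)/15.
Answer: -atan(y**3/3)/15.


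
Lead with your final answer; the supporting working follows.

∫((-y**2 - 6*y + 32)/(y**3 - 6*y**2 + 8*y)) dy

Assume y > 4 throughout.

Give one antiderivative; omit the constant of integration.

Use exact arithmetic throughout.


The answer is 4*log(y) - log(y - 4) - 4*log(y - 2).
Step 1. Decompose ∫((-y**2 - 6*y + 32)/(y**3 - 6*y**2 + 8*y)) dy by partial fractions, (-y**2 - 6*y + 32)/(y**3 - 6*y**2 + 8*y) = -4/(y - 2) - 1/(y - 4) + 4/y: now ∫(4/y) dy + ∫(-1/(y - 4)) dy + ∫(-4/(y - 2)) dy.
Step 2. Evaluate the standard form [assuming y > 2]: now -4*log(y - 2) + ∫(4/y) dy + ∫(-1/(y - 4)) dy.
Step 3. Evaluate the standard form [assuming y > 4]: now -log(y - 4) - 4*log(y - 2) + ∫(4/y) dy.
Step 4. Evaluate the standard form [assuming y > 0]: now 4*log(y) - log(y - 4) - 4*log(y - 2).
Answer: 4*log(y) - log(y - 4) - 4*log(y - 2).


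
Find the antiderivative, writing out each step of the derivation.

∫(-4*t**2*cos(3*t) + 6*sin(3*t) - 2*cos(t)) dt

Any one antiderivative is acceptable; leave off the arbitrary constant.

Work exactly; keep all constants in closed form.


Step 1. Rewrite: now ∫(-4*t**2*cos(3*t)) dt + ∫(6*sin(3*t)) dt + ∫(-2*cos(t)) dt.
Step 2. Evaluate the standard form: now -2*cos(3*t) + ∫(-4*t**2*cos(3*t)) dt + ∫(-2*cos(t)) dt.
Step 3. Evaluate the standard form: now -2*sin(t) - 2*cos(3*t) + ∫(-4*t**2*cos(3*t)) dt.
Step 4. Integrate ∫(-4*t**2*cos(3*t)) dt by parts with u = t**2, dv = (-4*cos(3*t)) dt, so v = -4*sin(3*t)/3: now -4*t**2*sin(3*t)/3 - 2*sin(t) - 2*cos(3*t) + ∫(8*t*sin(3*t)/3) dt.
Step 5. Integrate ∫(8*t*sin(3*t)/3) dt by parts with u = t, dv = (8*sin(3*t)/3) dt, so v = -8*cos(3*t)/9: now -4*t**2*sin(3*t)/3 - 8*t*cos(3*t)/9 - 2*sin(t) - 2*cos(3*t) + ∫(8*cos(3*t)/9) dt.
Step 6. Evaluate the standard form: now -4*t**2*sin(3*t)/3 - 8*t*cos(3*t)/9 - 2*sin(t) + 8*sin(3*t)/27 - 2*cos(3*t).
Answer: -4*t**2*sin(3*t)/3 - 8*t*cos(3*t)/9 - 2*sin(t) + 8*sin(3*t)/27 - 2*cos(3*t).


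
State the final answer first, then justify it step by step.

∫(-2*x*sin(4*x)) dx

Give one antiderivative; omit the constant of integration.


The answer is x*cos(4*x)/2 - sin(4*x)/8.
Step 1. Integrate ∫(-2*x*sin(4*x)) dx by parts with u = x, dv = (-2*sin(4*x)) dx, so v = cos(4*x)/2: now x*cos(4*x)/2 + ∫(-cos(4*x)/2) dx.
Step 2. Evaluate the standard form: now x*cos(4*x)/2 - sin(4*x)/8.
Answer: x*cos(4*x)/2 - sin(4*x)/8.


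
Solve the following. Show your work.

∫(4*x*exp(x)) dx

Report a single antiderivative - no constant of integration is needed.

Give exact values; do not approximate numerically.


Step 1. Integrate ∫(4*x*exp(x)) dx by parts with u = x, dv = (4*exp(x)) dx, so v = 4*exp(x): now 4*x*exp(x) + ∫(-4*exp(x)) dx.
Step 2. Evaluate the standard form: now 4*x*exp(x) - 4*exp(x).
Answer: 4*x*exp(x) - 4*exp(x).


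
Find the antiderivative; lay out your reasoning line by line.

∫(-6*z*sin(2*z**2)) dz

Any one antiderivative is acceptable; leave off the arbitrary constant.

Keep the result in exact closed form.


Step 1. Substitute u = z**2, turning ∫(-6*z*sin(2*z**2)) dz into ∫(-3*sin(2*u)) du: now ∫(-3*sin(2*u)) du.
Step 2. Evaluate the standard form: now 3*cos(2*u)/2.
Step 3. Substitute back u = z**2: now 3*cos(2*z**2)/2.
Answer: 3*cos(2*z**2)/2.


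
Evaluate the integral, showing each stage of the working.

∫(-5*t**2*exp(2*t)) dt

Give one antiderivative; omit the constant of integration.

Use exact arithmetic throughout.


Step 1. Integrate ∫(-5*t**2*exp(2*t)) dt by parts with u = t**2, dv = (-5*exp(2*t)) dt, so v = -5*exp(2*t)/2: now -5*t**2*exp(2*t)/2 + ∫(5*t*exp(2*t)) dt.
Step 2. Integrate ∫(5*t*exp(2*t)) dt by parts with u = t, dv = (5*exp(2*t)) dt, so v = 5*exp(2*t)/2: now -5*t**2*exp(2*t)/2 + 5*t*exp(2*t)/2 + ∫(-5*exp(2*t)/2) dt.
Step 3. Evaluate the standard form: now -5*t**2*exp(2*t)/2 + 5*t*exp(2*t)/2 - 5*exp(2*t)/4.
Answer: -5*t**2*exp(2*t)/2 + 5*t*exp(2*t)/2 - 5*exp(2*t)/4.


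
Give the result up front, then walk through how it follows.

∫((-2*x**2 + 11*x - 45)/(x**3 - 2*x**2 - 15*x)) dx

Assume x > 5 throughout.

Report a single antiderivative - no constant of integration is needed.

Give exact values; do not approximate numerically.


The answer is 3*log(x) - log(x - 5) - 4*log(x + 3).
Step 1. Decompose ∫((-2*x**2 + 11*x - 45)/(x**3 - 2*x**2 - 15*x)) dx by partial fractions, (-2*x**2 + 11*x - 45)/(x**3 - 2*x**2 - 15*x) = -4/(x + 3) - 1/(x - 5) + 3/x: now ∫(3/x) dx + ∫(-1/(x - 5)) dx + ∫(-4/(x + 3)) dx.
Step 2. Evaluate the standard form [assuming x > -3]: now -4*log(x + 3) + ∫(3/x) dx + ∫(-1/(x - 5)) dx.
Step 3. Evaluate the standard form [assuming x > 5]: now -log(x - 5) - 4*log(x + 3) + ∫(3/x) dx.
Step 4. Evaluate the standard form [assuming x > 0]: now 3*log(x) - log(x - 5) - 4*log(x + 3).
Answer: 3*log(x) - log(x - 5) - 4*log(x + 3).


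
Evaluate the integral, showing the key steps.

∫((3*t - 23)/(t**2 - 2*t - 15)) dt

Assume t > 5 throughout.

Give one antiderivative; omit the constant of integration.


Step 1. Decompose ∫((3*t - 23)/(t**2 - 2*t - 15)) dt by partial fractions, (3*t - 23)/(t**2 - 2*t - 15) = 4/(t + 3) - 1/(t - 5): now ∫(-1/(t - 5)) dt + ∫(4/(t + 3)) dt.
Step 2. Evaluate the standard form [assuming t > -3]: now 4*log(t + 3) + ∫(-1/(t - 5)) dt.
Step 3. Evaluate the standard form [assuming t > 5]: now -log(t - 5) + 4*log(t + 3).
Answer: -log(t - 5) + 4*log(t + 3).


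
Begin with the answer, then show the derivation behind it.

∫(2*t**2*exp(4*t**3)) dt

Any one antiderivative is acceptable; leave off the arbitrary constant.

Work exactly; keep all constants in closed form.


The answer is exp(4*t**3)/6.
Step 1. Substitute u = t**3, turning ∫(2*t**2*exp(4*t**3)) dt into ∫(2*exp(4*u)/3) du: now ∫(2*exp(4*u)/3) du.
Step 2. Evaluate the standard form: now exp(4*u)/6.
Step 3. Substitute back u = t**3: now exp(4*t**3)/6.
Answer: exp(4*t**3)/6.


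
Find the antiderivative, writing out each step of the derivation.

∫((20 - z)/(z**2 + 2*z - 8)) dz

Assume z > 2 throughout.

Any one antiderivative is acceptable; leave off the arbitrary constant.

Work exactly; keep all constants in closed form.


Step 1. Decompose ∫((20 - z)/(z**2 + 2*z - 8)) dz by partial fractions, (20 - z)/(z**2 + 2*z - 8) = -4/(z + 4) + 3/(z - 2): now ∫(3/(z - 2)) dz + ∫(-4/(z + 4)) dz.
Step 2. Evaluate the standard form [assuming z > 2]: now 3*log(z - 2) + ∫(-4/(z + 4)) dz.
Step 3. Evaluate the standard form [assuming z > -4]: now 3*log(z - 2) - 4*log(z + 4).
Answer: 3*log(z - 2) - 4*log(z + 4).


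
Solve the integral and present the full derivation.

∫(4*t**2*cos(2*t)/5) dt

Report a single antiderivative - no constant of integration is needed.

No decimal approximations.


Step 1. Integrate ∫(4*t**2*cos(2*t)/5) dt by parts with u = t**2, dv = (4*cos(2*t)/5) dt, so v = 2*sin(2*t)/5: now 2*t**2*sin(2*t)/5 + ∫(-4*t*sin(2*t)/5) dt.
Step 2. Integrate ∫(-4*t*sin(2*t)/5) dt by parts with u = t, dv = (-4*sin(2*t)/5) dt, so v = 2*cos(2*t)/5: now 2*t**2*sin(2*t)/5 + 2*t*cos(2*t)/5 + ∫(-2*cos(2*t)/5) dt.
Step 3. Evaluate the standard form: now 2*t**2*sin(2*t)/5 + 2*t*cos(2*t)/5 - sin(2*t)/5.
Answer: 2*t**2*sin(2*t)/5 + 2*t*cos(2*t)/5 - sin(2*t)/5.


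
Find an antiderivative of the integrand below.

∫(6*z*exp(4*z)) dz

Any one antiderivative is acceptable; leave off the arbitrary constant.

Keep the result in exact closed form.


Answer: 3*z*exp(4*z)/2 - 3*exp(4*z)/8.


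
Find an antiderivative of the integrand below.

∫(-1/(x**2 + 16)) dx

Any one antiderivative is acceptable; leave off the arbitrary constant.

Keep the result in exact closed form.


Answer: -atan(x/4)/4.


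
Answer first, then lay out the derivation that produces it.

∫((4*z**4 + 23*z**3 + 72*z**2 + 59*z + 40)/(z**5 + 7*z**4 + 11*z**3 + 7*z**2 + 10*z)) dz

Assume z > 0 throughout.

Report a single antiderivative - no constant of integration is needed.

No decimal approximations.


The answer is 4*log(z) - 3*log(z + 2) + 3*log(z + 5) + 4*atan(z).
Step 1. Decompose ∫((4*z**4 + 23*z**3 + 72*z**2 + 59*z + 40)/(z**5 + 7*z**4 + 11*z**3 + 7*z**2 + 10*z)) dz by partial fractions, (4*z**4 + 23*z**3 + 72*z**2 + 59*z + 40)/(z**5 + 7*z**4 + 11*z**3 + 7*z**2 + 10*z) = 4/(z**2 + 1) + 3/(z + 5) - 3/(z + 2) + 4/z: now ∫(4/z) dz + ∫(-3/(z + 2)) dz + ∫(3/(z + 5)) dz + ∫(4/(z**2 + 1)) dz.
Step 2. Evaluate the standard form [assuming z > -2]: now -3*log(z + 2) + ∫(4/z) dz + ∫(3/(z + 5)) dz + ∫(4/(z**2 + 1)) dz.
Step 3. Evaluate the standard form [assuming z > 0]: now 4*log(z) - 3*log(z + 2) + ∫(3/(z + 5)) dz + ∫(4/(z**2 + 1)) dz.
Step 4. Evaluate the standard form [assuming z > -5]: now 4*log(z) - 3*log(z + 2) + 3*log(z + 5) + ∫(4/(z**2 + 1)) dz.
Step 5. Evaluate the standard form: now 4*log(z) - 3*log(z + 2) + 3*log(z + 5) + 4*atan(z).
Answer: 4*log(z) - 3*log(z + 2) + 3*log(z + 5) + 4*atan(z).


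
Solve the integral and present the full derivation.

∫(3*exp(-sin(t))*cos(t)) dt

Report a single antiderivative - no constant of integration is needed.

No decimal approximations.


Step 1. Substitute u = sin(t), turning ∫(3*exp(-sin(t))*cos(t)) dt into ∫(3*exp(-u)) du: now ∫(3*exp(-u)) du.
Step 2. Evaluate the standard form: now -3*exp(-u).
Step 3. Substitute back u = sin(t): now -3*exp(-sin(t)).
Answer: -3*exp(-sin(t)).


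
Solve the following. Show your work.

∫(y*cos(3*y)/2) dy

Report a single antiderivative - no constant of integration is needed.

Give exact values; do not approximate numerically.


Step 1. Integrate ∫(y*cos(3*y)/2) dy by parts with u = y, dv = (cos(3*y)/2) dy, so v = sin(3*y)/6: now y*sin(3*y)/6 + ∫(-sin(3*y)/6) dy.
Step 2. Evaluate the standard form: now y*sin(3*y)/6 + cos(3*y)/18.
Answer: y*sin(3*y)/6 + cos(3*y)/18.


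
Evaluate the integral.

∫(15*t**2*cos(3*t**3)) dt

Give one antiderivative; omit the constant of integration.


Answer: 5*sin(3*t**3)/3.


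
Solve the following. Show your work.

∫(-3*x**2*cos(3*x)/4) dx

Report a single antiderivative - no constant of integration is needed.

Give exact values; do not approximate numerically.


Step 1. Integrate ∫(-3*x**2*cos(3*x)/4) dx by parts with u = x**2, dv = (-3*cos(3*x)/4) dx, so v = -sin(3*x)/4: now -x**2*sin(3*x)/4 + ∫(x*sin(3*x)/2) dx.
Step 2. Integrate ∫(x*sin(3*x)/2) dx by parts with u = x, dv = (sin(3*x)/2) dx, so v = -cos(3*x)/6: now -x**2*sin(3*x)/4 - x*cos(3*x)/6 + ∫(cos(3*x)/6) dx.
Step 3. Evaluate the standard form: now -x**2*sin(3*x)/4 - x*cos(3*x)/6 + sin(3*x)/18.
Answer: -x**2*sin(3*x)/4 - x*cos(3*x)/6 + sin(3*x)/18.


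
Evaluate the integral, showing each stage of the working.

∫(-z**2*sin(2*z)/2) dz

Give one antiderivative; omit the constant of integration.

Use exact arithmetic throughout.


Step 1. Integrate ∫(-z**2*sin(2*z)/2) dz by parts with u = z**2, dv = (-sin(2*z)/2) dz, so v = cos(2*z)/4: now z**2*cos(2*z)/4 + ∫(-z*cos(2*z)/2) dz.
Step 2. Integrate ∫(-z*cos(2*z)/2) dz by parts with u = z, dv = (-cos(2*z)/2) dz, so v = -sin(2*z)/4: now z**2*cos(2*z)/4 - z*sin(2*z)/4 + ∫(sin(2*z)/4) dz.
Step 3. Evaluate the standard form: now z**2*cos(2*z)/4 - z*sin(2*z)/4 - cos(2*z)/8.
Answer: z**2*cos(2*z)/4 - z*sin(2*z)/4 - cos(2*z)/8.
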